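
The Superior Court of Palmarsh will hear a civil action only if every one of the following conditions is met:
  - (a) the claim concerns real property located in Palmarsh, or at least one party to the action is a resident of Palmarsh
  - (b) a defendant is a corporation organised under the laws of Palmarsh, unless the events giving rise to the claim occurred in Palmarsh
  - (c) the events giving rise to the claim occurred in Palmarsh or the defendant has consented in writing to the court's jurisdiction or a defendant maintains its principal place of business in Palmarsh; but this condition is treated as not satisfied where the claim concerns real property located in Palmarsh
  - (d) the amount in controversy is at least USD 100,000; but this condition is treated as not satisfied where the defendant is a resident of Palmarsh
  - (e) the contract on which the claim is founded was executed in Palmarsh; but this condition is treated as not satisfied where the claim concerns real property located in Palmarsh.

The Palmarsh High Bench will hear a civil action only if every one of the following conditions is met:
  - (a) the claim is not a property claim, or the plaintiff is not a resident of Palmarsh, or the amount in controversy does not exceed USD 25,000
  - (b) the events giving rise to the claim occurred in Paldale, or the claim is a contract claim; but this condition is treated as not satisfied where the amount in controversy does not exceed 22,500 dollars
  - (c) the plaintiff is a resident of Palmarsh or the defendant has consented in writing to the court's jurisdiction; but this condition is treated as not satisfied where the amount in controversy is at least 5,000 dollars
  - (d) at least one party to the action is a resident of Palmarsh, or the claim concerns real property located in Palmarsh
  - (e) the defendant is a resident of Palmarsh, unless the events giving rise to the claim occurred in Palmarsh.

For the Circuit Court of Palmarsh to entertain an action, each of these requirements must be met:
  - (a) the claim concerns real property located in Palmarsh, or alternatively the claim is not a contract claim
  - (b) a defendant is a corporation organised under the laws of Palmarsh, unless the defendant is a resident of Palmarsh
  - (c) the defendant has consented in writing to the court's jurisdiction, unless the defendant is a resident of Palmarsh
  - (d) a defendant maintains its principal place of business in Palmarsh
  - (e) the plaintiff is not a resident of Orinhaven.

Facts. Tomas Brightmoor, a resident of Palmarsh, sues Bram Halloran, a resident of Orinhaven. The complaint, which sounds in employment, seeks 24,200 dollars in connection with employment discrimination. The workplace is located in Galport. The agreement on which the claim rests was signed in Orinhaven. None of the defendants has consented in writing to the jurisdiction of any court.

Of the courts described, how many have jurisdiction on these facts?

The Superior Court of Palmarsh:
  (a) Tomas Brightmoor resides in Palmarsh, which satisfies one of the alternatives. Satisfied.
  (b) No defendant is a corporation. Nor does the 'unless' clause help: the operative events occurred in Galport, not Palmarsh. Condition not met.
  (c) The operative events occurred in Galport, not Palmarsh; no such written consent has been filed; no defendant is a corporation — every alternative fails. Not met.
  (d) The amount in controversy is USD 24,200, below the 100,000 dollars floor. Not met.
  (e) The contract was executed in Orinhaven, not Palmarsh. Not met.
  → No jurisdiction.
The Palmarsh High Bench:
  (a) The claim is an employment claim, not a property claim, which satisfies one of the alternatives. Satisfied.
  (b) The operative events occurred in Galport, not Paldale; the claim is an employment claim, not a contract claim — every alternative fails. Fails.
  (c) The plaintiff resides in Palmarsh, so this disjunct is met. However, the amount in controversy is 24,200 dollars, which meets the USD 5,000 floor, which falls within the stated exception and so defeats the condition. Fails.
  (d) Tomas Brightmoor resides in Palmarsh, which satisfies one of the alternatives. Met.
  (e) The defendant resides in Orinhaven, not Palmarsh. And the operative events occurred in Galport, not Palmarsh, so the proviso does not save it. Condition not met.
  → At least one condition fails; no jurisdiction.
The Circuit Court of Palmarsh:
  (a) The claim is an employment claim, not a contract claim, so one alternative holds. Met.
  (b) No defendant is a corporation. Nor does the 'unless' clause help: the defendant resides in Orinhaven, not Palmarsh. Not satisfied.
  (c) No such written consent has been filed. And the defendant resides in Orinhaven, not Palmarsh, so the proviso does not save it. Not met.
  (d) No defendant is a corporation. Fails.
  (e) The plaintiff resides in Palmarsh, which is not Orinhaven. Satisfied.
  → No jurisdiction.
No court satisfies all of its conditions.

0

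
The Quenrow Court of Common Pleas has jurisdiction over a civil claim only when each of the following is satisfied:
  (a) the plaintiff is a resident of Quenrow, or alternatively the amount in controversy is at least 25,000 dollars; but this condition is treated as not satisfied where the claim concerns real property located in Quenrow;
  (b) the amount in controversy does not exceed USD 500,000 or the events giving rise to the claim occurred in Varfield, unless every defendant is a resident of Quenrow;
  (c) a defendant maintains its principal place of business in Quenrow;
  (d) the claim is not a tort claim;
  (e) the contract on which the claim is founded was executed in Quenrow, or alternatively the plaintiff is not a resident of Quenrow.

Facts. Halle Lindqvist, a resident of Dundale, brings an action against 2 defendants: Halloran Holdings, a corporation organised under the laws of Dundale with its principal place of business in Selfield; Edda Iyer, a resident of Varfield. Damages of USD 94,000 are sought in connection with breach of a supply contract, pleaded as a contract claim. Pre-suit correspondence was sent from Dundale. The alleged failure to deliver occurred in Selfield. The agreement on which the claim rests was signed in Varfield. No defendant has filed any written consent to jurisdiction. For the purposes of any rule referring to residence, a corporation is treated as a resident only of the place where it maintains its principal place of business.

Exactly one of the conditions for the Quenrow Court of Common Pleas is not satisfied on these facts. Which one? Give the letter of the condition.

(c)

The Quenrow Court of Common Pleas:
  (a) The amount in controversy is $94,000, which meets the 25,000 dollars floor, which satisfies one of the alternatives. And the carve-out is inapplicable — the claim does not concern real property. Satisfied.
  (b) The amount in controversy is 94,000 dollars, within the USD 500,000 ceiling, so one alternative holds. Condition met.
  (c) The corporate defendant(s) have their principal place of business in Selfield, not Quenrow. Fails.
  (d) The claim is a contract claim, not a tort claim. Satisfied.
  (e) The plaintiff resides in Dundale, which is not Quenrow, so this disjunct is met. Met.
Only condition (c) fails.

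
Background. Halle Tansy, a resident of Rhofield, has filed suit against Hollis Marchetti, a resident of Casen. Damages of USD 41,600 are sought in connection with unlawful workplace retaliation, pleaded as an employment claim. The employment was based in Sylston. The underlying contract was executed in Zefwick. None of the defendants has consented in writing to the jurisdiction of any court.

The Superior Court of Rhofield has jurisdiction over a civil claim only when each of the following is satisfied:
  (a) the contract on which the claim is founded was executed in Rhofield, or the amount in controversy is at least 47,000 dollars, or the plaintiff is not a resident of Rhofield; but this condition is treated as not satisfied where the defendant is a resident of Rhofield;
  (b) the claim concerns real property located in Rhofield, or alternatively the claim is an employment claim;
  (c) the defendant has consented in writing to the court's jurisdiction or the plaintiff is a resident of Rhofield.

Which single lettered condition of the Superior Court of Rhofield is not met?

(a)

The Superior Court of Rhofield:
  (a) The contract was executed in Zefwick, not Rhofield; the amount in controversy is $41,600, below the $47,000 floor; the plaintiff resides in Rhofield — every alternative fails. Not met.
  (b) The claim is an employment claim — that alternative is enough. Condition met.
  (c) The plaintiff resides in Rhofield — that alternative is enough. Met.
Only condition (a) fails.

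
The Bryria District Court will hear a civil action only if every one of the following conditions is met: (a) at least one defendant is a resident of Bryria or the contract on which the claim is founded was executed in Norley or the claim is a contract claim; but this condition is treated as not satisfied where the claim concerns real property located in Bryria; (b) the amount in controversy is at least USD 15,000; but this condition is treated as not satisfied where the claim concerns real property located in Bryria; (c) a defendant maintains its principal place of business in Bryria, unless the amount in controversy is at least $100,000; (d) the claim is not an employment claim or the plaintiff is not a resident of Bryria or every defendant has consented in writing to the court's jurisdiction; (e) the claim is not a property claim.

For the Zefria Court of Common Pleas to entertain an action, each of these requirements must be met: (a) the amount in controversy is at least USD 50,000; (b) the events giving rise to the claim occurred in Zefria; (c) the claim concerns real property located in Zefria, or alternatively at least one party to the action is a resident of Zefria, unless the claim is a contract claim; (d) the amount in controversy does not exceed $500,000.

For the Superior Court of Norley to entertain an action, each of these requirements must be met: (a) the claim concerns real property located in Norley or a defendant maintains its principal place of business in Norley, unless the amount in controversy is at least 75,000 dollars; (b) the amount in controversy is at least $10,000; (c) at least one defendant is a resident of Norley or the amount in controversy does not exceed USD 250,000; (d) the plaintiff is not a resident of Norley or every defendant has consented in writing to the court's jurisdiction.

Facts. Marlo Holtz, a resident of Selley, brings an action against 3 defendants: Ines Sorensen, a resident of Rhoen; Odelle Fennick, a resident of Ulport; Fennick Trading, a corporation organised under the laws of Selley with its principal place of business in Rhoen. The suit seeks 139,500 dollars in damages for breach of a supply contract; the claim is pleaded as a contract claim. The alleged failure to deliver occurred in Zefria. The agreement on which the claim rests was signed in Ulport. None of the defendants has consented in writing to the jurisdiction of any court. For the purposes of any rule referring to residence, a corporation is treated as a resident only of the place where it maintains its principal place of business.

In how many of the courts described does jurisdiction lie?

3

The Bryria District Court:
  (a) The claim is a contract claim, so one alternative holds. The carve-out does not apply: the claim does not concern real property. Met.
  (b) The amount in controversy is 139,500 dollars, which meets the 15,000 dollars floor. The exception is not triggered, since the claim does not concern real property. Condition met.
  (c) The corporate defendant(s) have their principal place of business in Rhoen, not Bryria. However, the amount in controversy is $139,500, which meets the $100,000 floor, so the 'unless' proviso supplies this condition. Met.
  (d) The claim is a contract claim, not an employment claim — that alternative is enough. Condition met.
  (e) The claim is a contract claim, not a property claim. Satisfied.
  → Every requirement is satisfied — jurisdiction.
The Zefria Court of Common Pleas:
  (a) The amount in controversy is 139,500 dollars, which meets the 50,000 dollars floor. Satisfied.
  (b) The operative events occurred in Zefria. Met.
  (c) The claim does not concern real property; no party resides in Zefria — every alternative fails. However, the claim is a contract claim, so the 'unless' proviso supplies this condition. Satisfied.
  (d) The amount in controversy is USD 139,500, within the USD 500,000 ceiling. Condition met.
  → Every requirement is satisfied — jurisdiction.
The Superior Court of Norley:
  (a) The claim does not concern real property; the corporate defendant(s) have their principal place of business in Rhoen, not Norley — none of the alternatives is met. However, the amount in controversy is $139,500, which meets the 75,000 dollars floor, so the 'unless' proviso supplies this condition. Satisfied.
  (b) The amount in controversy is $139,500, which meets the USD 10,000 floor. Satisfied.
  (c) The amount in controversy is USD 139,500, within the USD 250,000 ceiling, which satisfies one of the alternatives. Met.
  (d) The plaintiff resides in Selley, which is not Norley, so one alternative holds. Met.
  → Every requirement is satisfied — jurisdiction.
Courts with jurisdiction: the Bryria District Court, the Zefria Court of Common Pleas, the Superior Court of Norley — 3 in total.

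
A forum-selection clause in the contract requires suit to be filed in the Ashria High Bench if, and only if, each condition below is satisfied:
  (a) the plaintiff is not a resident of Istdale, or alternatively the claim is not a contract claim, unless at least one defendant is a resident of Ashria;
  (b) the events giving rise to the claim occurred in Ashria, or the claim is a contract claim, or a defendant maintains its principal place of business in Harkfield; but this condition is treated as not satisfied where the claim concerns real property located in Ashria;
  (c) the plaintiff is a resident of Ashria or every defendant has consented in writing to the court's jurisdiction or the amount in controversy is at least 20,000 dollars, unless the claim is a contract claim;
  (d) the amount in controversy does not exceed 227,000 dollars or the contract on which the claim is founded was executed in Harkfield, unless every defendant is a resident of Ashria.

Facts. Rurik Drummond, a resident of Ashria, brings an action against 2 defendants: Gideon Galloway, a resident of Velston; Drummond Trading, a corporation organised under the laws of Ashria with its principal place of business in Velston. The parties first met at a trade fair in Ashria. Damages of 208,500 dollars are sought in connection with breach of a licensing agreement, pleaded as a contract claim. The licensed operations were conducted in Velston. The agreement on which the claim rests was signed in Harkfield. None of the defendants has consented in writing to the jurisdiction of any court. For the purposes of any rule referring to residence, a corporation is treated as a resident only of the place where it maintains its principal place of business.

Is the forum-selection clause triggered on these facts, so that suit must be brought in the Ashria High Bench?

Yes

The Ashria High Bench:
  (a) The plaintiff resides in Ashria, which is not Istdale, so one alternative holds. Satisfied.
  (b) The claim is a contract claim — that alternative is enough. And the carve-out is inapplicable — the claim does not concern real property. Satisfied.
  (c) The plaintiff resides in Ashria, so one alternative holds. Met.
  (d) The amount in controversy is $208,500, within the $227,000 ceiling, which satisfies one of the alternatives. Satisfied.
  → Forum clause is triggered.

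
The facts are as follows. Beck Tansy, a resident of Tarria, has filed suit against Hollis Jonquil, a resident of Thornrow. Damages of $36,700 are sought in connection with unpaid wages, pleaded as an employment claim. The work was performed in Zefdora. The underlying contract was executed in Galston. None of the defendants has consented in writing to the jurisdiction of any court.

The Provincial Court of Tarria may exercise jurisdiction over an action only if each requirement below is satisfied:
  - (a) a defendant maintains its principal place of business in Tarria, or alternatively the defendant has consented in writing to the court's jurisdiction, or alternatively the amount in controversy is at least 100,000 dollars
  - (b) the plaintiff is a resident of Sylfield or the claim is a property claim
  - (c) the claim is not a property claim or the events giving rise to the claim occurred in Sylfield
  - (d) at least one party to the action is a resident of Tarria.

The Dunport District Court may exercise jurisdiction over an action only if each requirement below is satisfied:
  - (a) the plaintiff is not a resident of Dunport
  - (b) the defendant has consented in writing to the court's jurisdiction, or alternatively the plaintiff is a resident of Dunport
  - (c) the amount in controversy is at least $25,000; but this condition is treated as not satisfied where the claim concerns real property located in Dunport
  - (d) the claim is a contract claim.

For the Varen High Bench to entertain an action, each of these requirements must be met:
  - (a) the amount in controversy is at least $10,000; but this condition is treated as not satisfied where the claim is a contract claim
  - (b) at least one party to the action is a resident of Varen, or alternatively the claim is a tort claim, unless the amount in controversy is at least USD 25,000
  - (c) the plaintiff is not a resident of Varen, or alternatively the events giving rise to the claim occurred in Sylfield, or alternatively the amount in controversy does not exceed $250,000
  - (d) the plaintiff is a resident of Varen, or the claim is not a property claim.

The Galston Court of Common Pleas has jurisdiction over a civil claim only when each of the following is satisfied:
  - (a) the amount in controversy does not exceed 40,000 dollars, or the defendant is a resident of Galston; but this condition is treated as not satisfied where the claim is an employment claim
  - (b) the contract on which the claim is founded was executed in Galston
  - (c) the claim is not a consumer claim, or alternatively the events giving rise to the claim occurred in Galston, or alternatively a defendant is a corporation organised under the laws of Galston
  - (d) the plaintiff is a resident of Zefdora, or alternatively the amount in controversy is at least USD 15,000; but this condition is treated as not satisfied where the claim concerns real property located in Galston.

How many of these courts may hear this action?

The Provincial Court of Tarria:
  (a) No defendant is a corporation; no such written consent has been filed; the amount in controversy is USD 36,700, below the 100,000 dollars floor — no alternative holds. Not satisfied.
  (b) The plaintiff resides in Tarria, not Sylfield; the claim is an employment claim, not a property claim — every alternative fails. Not satisfied.
  (c) The claim is an employment claim, not a property claim, so this disjunct is met. Condition met.
  (d) Beck Tansy resides in Tarria. Condition met.
  → At least one condition fails; no jurisdiction.
The Dunport District Court:
  (a) The plaintiff resides in Tarria, which is not Dunport. Satisfied.
  (b) No such written consent has been filed; the plaintiff resides in Tarria, not Dunport — no alternative holds. Not met.
  (c) The amount in controversy is 36,700 dollars, which meets the 25,000 dollars floor. The exception is not triggered, since the claim does not concern real property. Satisfied.
  (d) The claim is an employment claim, not a contract claim. Not met.
  → No jurisdiction.
The Varen High Bench:
  (a) The amount in controversy is $36,700, which meets the USD 10,000 floor. The exception is not triggered, since the claim is an employment claim, not a contract claim. Condition met.
  (b) No party resides in Varen; the claim is an employment claim, not a tort claim — none of the alternatives is met. However, the amount in controversy is 36,700 dollars, which meets the 25,000 dollars floor, so the 'unless' proviso supplies this condition. Condition met.
  (c) The plaintiff resides in Tarria, which is not Varen, which satisfies one of the alternatives. Satisfied.
  (d) The claim is an employment claim, not a property claim, so one alternative holds. Met.
  → All conditions met; jurisdiction exists.
The Galston Court of Common Pleas:
  (a) The amount in controversy is USD 36,700, within the USD 40,000 ceiling, so this disjunct is met. But the carve-out bites: the claim is an employment claim. Fails.
  (b) The contract was executed in Galston. Condition met.
  (c) The claim is an employment claim, not a consumer claim, so one alternative holds. Satisfied.
  (d) The amount in controversy is 36,700 dollars, which meets the 15,000 dollars floor, so this disjunct is met. The carve-out does not apply: the claim does not concern real property. Met.
  → No jurisdiction.
Courts with jurisdiction: the Varen High Bench — 1 in total.

1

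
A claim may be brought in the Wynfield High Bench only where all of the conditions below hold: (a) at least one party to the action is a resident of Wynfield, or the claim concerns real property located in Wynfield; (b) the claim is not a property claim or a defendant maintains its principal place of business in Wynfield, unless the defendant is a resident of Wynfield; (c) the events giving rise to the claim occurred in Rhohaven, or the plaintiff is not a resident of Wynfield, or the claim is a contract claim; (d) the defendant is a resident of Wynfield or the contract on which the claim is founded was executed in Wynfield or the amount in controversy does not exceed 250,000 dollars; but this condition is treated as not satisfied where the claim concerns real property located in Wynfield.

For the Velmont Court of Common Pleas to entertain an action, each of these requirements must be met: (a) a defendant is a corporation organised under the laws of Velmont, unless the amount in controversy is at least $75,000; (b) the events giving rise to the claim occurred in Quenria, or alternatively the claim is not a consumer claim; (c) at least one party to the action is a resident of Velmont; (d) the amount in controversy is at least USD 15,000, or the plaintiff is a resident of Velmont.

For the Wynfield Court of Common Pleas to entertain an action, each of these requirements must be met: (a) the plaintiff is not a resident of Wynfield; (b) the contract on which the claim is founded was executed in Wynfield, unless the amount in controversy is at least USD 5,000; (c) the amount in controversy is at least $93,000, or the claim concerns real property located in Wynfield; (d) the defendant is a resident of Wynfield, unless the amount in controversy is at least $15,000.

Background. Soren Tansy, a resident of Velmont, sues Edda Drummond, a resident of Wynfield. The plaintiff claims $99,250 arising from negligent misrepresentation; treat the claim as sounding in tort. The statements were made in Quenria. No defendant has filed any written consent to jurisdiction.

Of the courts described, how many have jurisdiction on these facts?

The Wynfield High Bench:
  (a) Edda Drummond resides in Wynfield, which satisfies one of the alternatives. Satisfied.
  (b) The claim is a tort claim, not a property claim — that alternative is enough. Condition met.
  (c) The plaintiff resides in Velmont, which is not Wynfield — that alternative is enough. Satisfied.
  (d) The defendant resides in Wynfield, so this disjunct is met. And the carve-out is inapplicable — the claim does not concern real property. Satisfied.
  → All conditions met; jurisdiction exists.
The Velmont Court of Common Pleas:
  (a) No defendant is a corporation. The proviso rescues it, though: the amount in controversy is $99,250, which meets the $75,000 floor. Met.
  (b) The operative events occurred in Quenria, so this disjunct is met. Condition met.
  (c) Soren Tansy resides in Velmont. Met.
  (d) The amount in controversy is 99,250 dollars, which meets the 15,000 dollars floor, so one alternative holds. Met.
  → The court has jurisdiction.
The Wynfield Court of Common Pleas:
  (a) The plaintiff resides in Velmont, which is not Wynfield. Met.
  (b) No contract (and hence no place of execution) is alleged. However, the amount in controversy is USD 99,250, which meets the 5,000 dollars floor, so the 'unless' proviso supplies this condition. Condition met.
  (c) The amount in controversy is $99,250, which meets the USD 93,000 floor — that alternative is enough. Satisfied.
  (d) The defendant resides in Wynfield. Satisfied.
  → Every requirement is satisfied — jurisdiction.
Courts with jurisdiction: the Wynfield High Bench, the Velmont Court of Common Pleas, the Wynfield Court of Common Pleas — 3 in total.

3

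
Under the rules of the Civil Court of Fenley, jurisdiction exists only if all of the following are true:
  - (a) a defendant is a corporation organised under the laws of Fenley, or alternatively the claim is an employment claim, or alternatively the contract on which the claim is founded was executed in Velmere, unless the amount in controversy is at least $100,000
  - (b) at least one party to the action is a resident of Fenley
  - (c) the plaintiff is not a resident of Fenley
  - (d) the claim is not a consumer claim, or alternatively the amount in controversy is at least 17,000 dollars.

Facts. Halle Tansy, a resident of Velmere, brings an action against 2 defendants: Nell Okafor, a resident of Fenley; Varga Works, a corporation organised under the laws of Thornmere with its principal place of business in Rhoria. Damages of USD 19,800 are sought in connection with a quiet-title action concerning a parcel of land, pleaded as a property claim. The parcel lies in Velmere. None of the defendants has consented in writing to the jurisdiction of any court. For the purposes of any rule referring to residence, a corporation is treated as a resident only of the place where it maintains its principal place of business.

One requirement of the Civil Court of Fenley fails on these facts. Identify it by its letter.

The Civil Court of Fenley:
  (a) The corporate defendant(s) are organised in Thornmere, not Fenley; the claim is a property claim, not an employment claim; no contract (and hence no place of execution) is alleged — every alternative fails. Nor does the 'unless' clause help: the amount in controversy is $19,800, below the $100,000 floor. Condition not met.
  (b) Nell Okafor resides in Fenley. Satisfied.
  (c) The plaintiff resides in Velmere, which is not Fenley. Condition met.
  (d) The claim is a property claim, not a consumer claim, so this disjunct is met. Condition met.
Only condition (a) fails.

(a)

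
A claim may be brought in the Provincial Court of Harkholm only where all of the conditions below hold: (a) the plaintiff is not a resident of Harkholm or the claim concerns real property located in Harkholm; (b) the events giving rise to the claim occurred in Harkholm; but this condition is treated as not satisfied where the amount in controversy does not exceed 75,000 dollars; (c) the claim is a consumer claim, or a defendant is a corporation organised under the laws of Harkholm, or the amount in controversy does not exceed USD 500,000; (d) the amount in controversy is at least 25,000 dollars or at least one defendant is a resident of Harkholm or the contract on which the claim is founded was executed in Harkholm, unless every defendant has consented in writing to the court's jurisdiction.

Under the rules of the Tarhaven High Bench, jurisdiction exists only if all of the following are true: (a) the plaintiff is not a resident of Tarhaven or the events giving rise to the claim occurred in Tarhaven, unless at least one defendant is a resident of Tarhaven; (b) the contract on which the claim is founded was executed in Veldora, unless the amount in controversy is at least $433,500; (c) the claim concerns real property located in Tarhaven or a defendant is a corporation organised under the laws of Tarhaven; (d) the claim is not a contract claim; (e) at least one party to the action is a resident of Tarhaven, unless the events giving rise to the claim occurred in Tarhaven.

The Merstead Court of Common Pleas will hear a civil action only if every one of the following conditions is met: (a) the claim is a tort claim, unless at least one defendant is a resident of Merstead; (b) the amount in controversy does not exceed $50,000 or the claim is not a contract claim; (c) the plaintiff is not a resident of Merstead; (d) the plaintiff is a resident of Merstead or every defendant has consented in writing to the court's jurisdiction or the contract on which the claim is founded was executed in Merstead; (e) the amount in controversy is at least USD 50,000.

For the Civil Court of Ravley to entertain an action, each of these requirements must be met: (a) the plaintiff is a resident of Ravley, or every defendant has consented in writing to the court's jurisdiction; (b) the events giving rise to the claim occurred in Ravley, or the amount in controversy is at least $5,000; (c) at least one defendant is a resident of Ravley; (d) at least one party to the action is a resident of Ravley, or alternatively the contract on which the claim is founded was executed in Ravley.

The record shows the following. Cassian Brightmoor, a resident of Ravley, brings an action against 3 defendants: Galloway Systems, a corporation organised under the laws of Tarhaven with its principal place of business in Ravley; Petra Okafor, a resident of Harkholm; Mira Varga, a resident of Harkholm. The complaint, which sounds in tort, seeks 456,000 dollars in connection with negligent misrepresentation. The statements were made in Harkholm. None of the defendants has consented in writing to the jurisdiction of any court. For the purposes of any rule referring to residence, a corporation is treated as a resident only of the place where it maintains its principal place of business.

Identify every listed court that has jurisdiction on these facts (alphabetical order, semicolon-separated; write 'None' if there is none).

The Provincial Court of Harkholm:
  (a) The plaintiff resides in Ravley, which is not Harkholm, which satisfies one of the alternatives. Condition met.
  (b) The operative events occurred in Harkholm. The carve-out does not apply: the amount in controversy is USD 456,000, above the $75,000 ceiling. Met.
  (c) The amount in controversy is USD 456,000, within the $500,000 ceiling, so one alternative holds. Satisfied.
  (d) The amount in controversy is 456,000 dollars, which meets the $25,000 floor, so this disjunct is met. Condition met.
  → The court has jurisdiction.
The Tarhaven High Bench:
  (a) The plaintiff resides in Ravley, which is not Tarhaven, so one alternative holds. Met.
  (b) No contract (and hence no place of execution) is alleged. The proviso rescues it, though: the amount in controversy is $456,000, which meets the 433,500 dollars floor. Satisfied.
  (c) Galloway Systems is organised under the laws of Tarhaven, so one alternative holds. Satisfied.
  (d) The claim is a tort claim, not a contract claim. Met.
  (e) No party resides in Tarhaven. And the operative events occurred in Harkholm, not Tarhaven, so the proviso does not save it. Condition not met.
  → The court lacks jurisdiction.
The Merstead Court of Common Pleas:
  (a) The claim is a tort claim. Satisfied.
  (b) The claim is a tort claim, not a contract claim — that alternative is enough. Condition met.
  (c) The plaintiff resides in Ravley, which is not Merstead. Condition met.
  (d) The plaintiff resides in Ravley, not Merstead; no such written consent has been filed; no contract (and hence no place of execution) is alleged — no alternative holds. Not met.
  (e) The amount in controversy is $456,000, which meets the 50,000 dollars floor. Satisfied.
  → At least one condition fails; no jurisdiction.
The Civil Court of Ravley:
  (a) The plaintiff resides in Ravley — that alternative is enough. Satisfied.
  (b) The amount in controversy is $456,000, which meets the USD 5,000 floor, so one alternative holds. Condition met.
  (c) Galloway Systems resides in Ravley. Met.
  (d) Cassian Brightmoor resides in Ravley, so this disjunct is met. Met.
  → The court has jurisdiction.

the Civil Court of Ravley; the Provincial Court of Harkholm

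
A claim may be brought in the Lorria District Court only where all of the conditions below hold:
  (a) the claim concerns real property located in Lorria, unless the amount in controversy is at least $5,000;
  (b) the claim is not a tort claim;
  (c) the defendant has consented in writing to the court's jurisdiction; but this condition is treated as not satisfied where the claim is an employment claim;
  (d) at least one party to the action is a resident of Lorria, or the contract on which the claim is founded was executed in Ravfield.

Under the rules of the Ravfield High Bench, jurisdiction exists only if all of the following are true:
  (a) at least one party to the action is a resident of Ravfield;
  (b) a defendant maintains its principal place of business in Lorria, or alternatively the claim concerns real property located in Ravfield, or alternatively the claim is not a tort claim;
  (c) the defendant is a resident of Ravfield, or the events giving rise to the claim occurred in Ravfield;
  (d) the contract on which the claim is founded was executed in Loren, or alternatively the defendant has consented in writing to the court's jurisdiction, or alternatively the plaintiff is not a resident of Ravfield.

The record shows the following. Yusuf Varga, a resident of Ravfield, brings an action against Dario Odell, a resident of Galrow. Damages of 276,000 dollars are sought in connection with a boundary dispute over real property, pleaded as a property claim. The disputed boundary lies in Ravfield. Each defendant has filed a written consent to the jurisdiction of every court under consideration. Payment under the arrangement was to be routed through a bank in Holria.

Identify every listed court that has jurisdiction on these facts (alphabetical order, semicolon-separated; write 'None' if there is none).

the Ravfield High Bench

The Lorria District Court:
  (a) The property lies in Ravfield, not Lorria. The proviso rescues it, though: the amount in controversy is USD 276,000, which meets the $5,000 floor. Condition met.
  (b) The claim is a property claim, not a tort claim. Met.
  (c) Every defendant has filed written consent. The exception is not triggered, since the claim is a property claim, not an employment claim. Satisfied.
  (d) No party resides in Lorria; no contract (and hence no place of execution) is alleged — every alternative fails. Fails.
  → At least one condition fails; no jurisdiction.
The Ravfield High Bench:
  (a) Yusuf Varga resides in Ravfield. Satisfied.
  (b) The property lies in Ravfield, which satisfies one of the alternatives. Satisfied.
  (c) The operative events occurred in Ravfield, so this disjunct is met. Condition met.
  (d) Every defendant has filed written consent — that alternative is enough. Satisfied.
  → Every requirement is satisfied — jurisdiction.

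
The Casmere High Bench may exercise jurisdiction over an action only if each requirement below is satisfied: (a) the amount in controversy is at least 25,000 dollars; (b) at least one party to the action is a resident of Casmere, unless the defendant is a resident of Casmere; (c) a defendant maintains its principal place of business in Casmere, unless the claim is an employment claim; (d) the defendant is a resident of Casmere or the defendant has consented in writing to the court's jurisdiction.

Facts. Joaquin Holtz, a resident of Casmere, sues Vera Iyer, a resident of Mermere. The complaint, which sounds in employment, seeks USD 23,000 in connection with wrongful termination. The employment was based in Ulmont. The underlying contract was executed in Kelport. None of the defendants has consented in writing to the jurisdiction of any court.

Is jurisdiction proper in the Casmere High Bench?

The Casmere High Bench:
  (a) The amount in controversy is USD 23,000, below the 25,000 dollars floor. Not met.
  (b) Joaquin Holtz resides in Casmere. Met.
  (c) No defendant is a corporation. However, the claim is an employment claim, so the 'unless' proviso supplies this condition. Met.
  (d) The defendant resides in Mermere, not Casmere; no such written consent has been filed — none of the alternatives is met. Condition not met.
  → No jurisdiction.

No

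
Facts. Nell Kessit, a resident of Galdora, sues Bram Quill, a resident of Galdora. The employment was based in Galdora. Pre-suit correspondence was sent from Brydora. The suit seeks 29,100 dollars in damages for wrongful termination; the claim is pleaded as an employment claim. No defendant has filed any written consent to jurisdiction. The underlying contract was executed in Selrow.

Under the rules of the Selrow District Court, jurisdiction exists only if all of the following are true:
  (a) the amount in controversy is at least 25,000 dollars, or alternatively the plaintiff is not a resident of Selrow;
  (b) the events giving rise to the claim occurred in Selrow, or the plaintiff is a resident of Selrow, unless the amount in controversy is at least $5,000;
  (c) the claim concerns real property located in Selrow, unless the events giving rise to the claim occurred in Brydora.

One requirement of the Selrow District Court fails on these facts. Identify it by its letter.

(c)

The Selrow District Court:
  (a) The amount in controversy is 29,100 dollars, which meets the USD 25,000 floor, so one alternative holds. Condition met.
  (b) The operative events occurred in Galdora, not Selrow; the plaintiff resides in Galdora, not Selrow — none of the alternatives is met. However, the amount in controversy is USD 29,100, which meets the USD 5,000 floor, so the 'unless' proviso supplies this condition. Condition met.
  (c) The claim does not concern real property. Nor does the 'unless' clause help: the operative events occurred in Galdora, not Brydora. Not satisfied.
Only condition (c) fails.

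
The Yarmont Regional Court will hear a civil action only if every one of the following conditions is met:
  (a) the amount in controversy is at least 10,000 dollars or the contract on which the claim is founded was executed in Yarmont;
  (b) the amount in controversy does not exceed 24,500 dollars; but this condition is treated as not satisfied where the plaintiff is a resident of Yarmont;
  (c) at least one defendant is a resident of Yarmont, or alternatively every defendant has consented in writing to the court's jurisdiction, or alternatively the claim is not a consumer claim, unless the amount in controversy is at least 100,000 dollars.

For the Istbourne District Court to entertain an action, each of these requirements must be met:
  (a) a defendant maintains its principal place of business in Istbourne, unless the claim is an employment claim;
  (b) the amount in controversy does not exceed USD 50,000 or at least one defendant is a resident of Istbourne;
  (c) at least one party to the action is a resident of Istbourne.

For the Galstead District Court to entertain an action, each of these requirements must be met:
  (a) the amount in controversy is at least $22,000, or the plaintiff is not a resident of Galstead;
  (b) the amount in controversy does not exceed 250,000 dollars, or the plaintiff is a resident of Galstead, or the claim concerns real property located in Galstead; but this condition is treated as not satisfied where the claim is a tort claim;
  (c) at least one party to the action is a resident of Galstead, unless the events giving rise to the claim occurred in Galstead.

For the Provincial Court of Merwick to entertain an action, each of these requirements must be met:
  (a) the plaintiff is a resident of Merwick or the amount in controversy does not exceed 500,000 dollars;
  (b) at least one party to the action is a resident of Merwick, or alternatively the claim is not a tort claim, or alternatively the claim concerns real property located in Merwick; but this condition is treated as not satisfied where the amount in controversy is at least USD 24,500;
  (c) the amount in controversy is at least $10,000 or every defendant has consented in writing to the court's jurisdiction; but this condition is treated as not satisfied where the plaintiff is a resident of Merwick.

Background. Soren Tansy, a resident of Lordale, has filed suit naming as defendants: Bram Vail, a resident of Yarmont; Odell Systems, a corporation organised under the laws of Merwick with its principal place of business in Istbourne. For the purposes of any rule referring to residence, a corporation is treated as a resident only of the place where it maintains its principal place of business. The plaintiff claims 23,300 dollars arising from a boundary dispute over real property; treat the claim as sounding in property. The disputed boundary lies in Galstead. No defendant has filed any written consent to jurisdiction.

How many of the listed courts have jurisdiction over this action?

The Yarmont Regional Court:
  (a) The amount in controversy is 23,300 dollars, which meets the USD 10,000 floor, so this disjunct is met. Condition met.
  (b) The amount in controversy is 23,300 dollars, within the USD 24,500 ceiling. The exception is not triggered, since the plaintiff resides in Lordale, not Yarmont. Satisfied.
  (c) Bram Vail resides in Yarmont, which satisfies one of the alternatives. Met.
  → Every requirement is satisfied — jurisdiction.
The Istbourne District Court:
  (a) Odell Systems has its principal place of business in Istbourne. Satisfied.
  (b) The amount in controversy is 23,300 dollars, within the USD 50,000 ceiling — that alternative is enough. Satisfied.
  (c) Odell Systems resides in Istbourne. Satisfied.
  → Every requirement is satisfied — jurisdiction.
The Galstead District Court:
  (a) The amount in controversy is USD 23,300, which meets the 22,000 dollars floor, so one alternative holds. Met.
  (b) The amount in controversy is 23,300 dollars, within the 250,000 dollars ceiling — that alternative is enough. And the carve-out is inapplicable — the claim is a property claim, not a tort claim. Satisfied.
  (c) No party resides in Galstead. The proviso rescues it, though: the operative events occurred in Galstead. Met.
  → Jurisdiction lies.
The Provincial Court of Merwick:
  (a) The amount in controversy is 23,300 dollars, within the 500,000 dollars ceiling — that alternative is enough. Condition met.
  (b) The claim is a property claim, not a tort claim, so this disjunct is met. And the carve-out is inapplicable — the amount in controversy is $23,300, below the $24,500 floor. Satisfied.
  (c) The amount in controversy is $23,300, which meets the USD 10,000 floor, which satisfies one of the alternatives. And the carve-out is inapplicable — the plaintiff resides in Lordale, not Merwick. Condition met.
  → Every requirement is satisfied — jurisdiction.
Courts with jurisdiction: the Yarmont Regional Court, the Istbourne District Court, the Galstead District Court, the Provincial Court of Merwick — 4 in total.

4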